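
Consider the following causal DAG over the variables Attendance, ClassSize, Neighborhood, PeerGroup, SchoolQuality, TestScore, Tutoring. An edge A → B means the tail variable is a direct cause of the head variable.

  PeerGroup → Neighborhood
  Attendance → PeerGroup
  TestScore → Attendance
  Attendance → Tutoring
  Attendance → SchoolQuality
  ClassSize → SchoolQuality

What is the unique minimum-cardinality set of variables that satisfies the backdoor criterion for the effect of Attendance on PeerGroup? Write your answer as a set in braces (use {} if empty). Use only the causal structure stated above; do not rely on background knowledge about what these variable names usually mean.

{}

Variables eligible for adjustment (non-descendants of Attendance, excluding Attendance and PeerGroup): {ClassSize, TestScore}.
Backdoor paths from Attendance to PeerGroup:
  (none)
With no backdoor paths the empty set already satisfies the criterion, and it is trivially minimal.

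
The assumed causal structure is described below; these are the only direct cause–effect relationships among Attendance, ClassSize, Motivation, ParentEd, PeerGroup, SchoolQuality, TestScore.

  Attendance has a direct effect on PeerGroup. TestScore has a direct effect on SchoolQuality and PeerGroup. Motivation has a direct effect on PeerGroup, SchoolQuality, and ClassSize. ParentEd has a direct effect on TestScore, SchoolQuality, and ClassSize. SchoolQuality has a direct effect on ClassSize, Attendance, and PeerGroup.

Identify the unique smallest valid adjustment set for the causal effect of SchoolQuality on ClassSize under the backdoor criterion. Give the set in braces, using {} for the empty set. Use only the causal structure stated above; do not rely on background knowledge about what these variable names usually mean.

Variables eligible for adjustment (non-descendants of SchoolQuality, excluding SchoolQuality and ClassSize): {Motivation, ParentEd, TestScore}.
Backdoor paths from SchoolQuality to ClassSize:
  P1: SchoolQuality <- ParentEd -> TestScore -> PeerGroup <- Motivation -> ClassSize
  P2: SchoolQuality <- ParentEd -> ClassSize
  P3: SchoolQuality <- Motivation -> PeerGroup <- TestScore <- ParentEd -> ClassSize
  P4: SchoolQuality <- Motivation -> ClassSize
  P5: SchoolQuality <- TestScore <- ParentEd -> ClassSize
  P6: SchoolQuality <- TestScore -> PeerGroup <- Motivation -> ClassSize
The empty set is not sufficient: P2 (SchoolQuality <- ParentEd -> ClassSize) has no collider blocking it and no conditioned non-collider, so it is open.
Try {Motivation, ParentEd}:
  P1: blocked at fork node ParentEd ∈ conditioning set.
  P2: blocked at fork node ParentEd ∈ conditioning set.
  P3: blocked at fork node Motivation ∈ conditioning set.
  P4: blocked at fork node Motivation ∈ conditioning set.
  P5: blocked at fork node ParentEd ∈ conditioning set.
  P6: blocked at collider PeerGroup (neither it nor any descendant is in the conditioning set).
{Motivation, ParentEd} contains no descendant of SchoolQuality and blocks every backdoor path.
Every element of {Motivation, ParentEd} is needed (dropping Motivation leaves P4 open; dropping ParentEd leaves P2 open), so no proper subset is valid.
Among all size-2 subsets of the eligible variables, only {Motivation, ParentEd} blocks every backdoor path, so it is the unique smallest valid adjustment set.

{Motivation, ParentEd}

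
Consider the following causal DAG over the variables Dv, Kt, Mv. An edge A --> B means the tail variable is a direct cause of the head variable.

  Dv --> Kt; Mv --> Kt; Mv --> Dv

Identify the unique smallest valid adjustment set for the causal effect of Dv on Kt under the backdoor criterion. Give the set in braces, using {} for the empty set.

{Mv}

Variables eligible for adjustment (non-descendants of Dv, excluding Dv and Kt): {Mv}.
Backdoor paths from Dv to Kt:
  P1: Dv <- Mv -> Kt
The empty set is not sufficient: P1 (Dv <- Mv -> Kt) has no collider blocking it and no conditioned non-collider, so it is open.
Try {Mv}:
  P1: blocked at fork node Mv ∈ conditioning set.
{Mv} contains no descendant of Dv and blocks every backdoor path.
{Mv} is the unique smallest valid adjustment set.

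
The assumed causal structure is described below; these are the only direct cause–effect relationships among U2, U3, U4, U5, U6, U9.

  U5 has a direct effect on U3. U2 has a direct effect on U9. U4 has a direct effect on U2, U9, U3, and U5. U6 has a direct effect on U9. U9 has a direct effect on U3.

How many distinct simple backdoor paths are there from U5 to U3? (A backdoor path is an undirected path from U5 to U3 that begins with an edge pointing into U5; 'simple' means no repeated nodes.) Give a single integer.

A backdoor path from U5 to U3 is any simple undirected path whose first edge points into U5 (i.e. leaves U5 via a parent).
Parents of U5: {U4}.
Enumerating:
  P1: U5 <- U4 -> U2 -> U9 -> U3
  P2: U5 <- U4 -> U9 -> U3
  P3: U5 <- U4 -> U3
That exhausts the simple backdoor paths. Count: 3.

3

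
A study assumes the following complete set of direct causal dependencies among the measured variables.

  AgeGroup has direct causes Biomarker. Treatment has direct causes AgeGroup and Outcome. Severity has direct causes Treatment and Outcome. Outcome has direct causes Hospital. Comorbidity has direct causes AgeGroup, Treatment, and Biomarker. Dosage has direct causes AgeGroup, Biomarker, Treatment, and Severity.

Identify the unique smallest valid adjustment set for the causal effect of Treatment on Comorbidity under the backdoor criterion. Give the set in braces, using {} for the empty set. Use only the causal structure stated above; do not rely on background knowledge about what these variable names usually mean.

Variables eligible for adjustment (non-descendants of Treatment, excluding Treatment and Comorbidity): {AgeGroup, Biomarker, Hospital, Outcome}.
Backdoor paths from Treatment to Comorbidity:
  P1: Treatment <- AgeGroup <- Biomarker -> Comorbidity
  P2: Treatment <- AgeGroup -> Dosage <- Biomarker -> Comorbidity
  P3: Treatment <- AgeGroup -> Comorbidity
  P4: Treatment <- Outcome -> Severity -> Dosage <- Biomarker -> AgeGroup -> Comorbidity
  P5: Treatment <- Outcome -> Severity -> Dosage <- Biomarker -> Comorbidity
  P6: Treatment <- Outcome -> Severity -> Dosage <- AgeGroup <- Biomarker -> Comorbidity
  P7: Treatment <- Outcome -> Severity -> Dosage <- AgeGroup -> Comorbidity
The empty set is not sufficient: P1 (Treatment <- AgeGroup <- Biomarker -> Comorbidity) has no collider blocking it and no conditioned non-collider, so it is open.
Try {AgeGroup}:
  P1: blocked at chain node AgeGroup ∈ conditioning set.
  P2: blocked at fork node AgeGroup ∈ conditioning set.
  P3: blocked at fork node AgeGroup ∈ conditioning set.
  P4: blocked at collider Dosage (neither it nor any descendant is in the conditioning set).
  P5: blocked at collider Dosage (neither it nor any descendant is in the conditioning set).
  P6: blocked at collider Dosage (neither it nor any descendant is in the conditioning set).
  P7: blocked at collider Dosage (neither it nor any descendant is in the conditioning set).
{AgeGroup} contains no descendant of Treatment and blocks every backdoor path.
No other singleton works — e.g. {Hospital} leaves P1 open — so {AgeGroup} is the unique smallest valid adjustment set.

{AgeGroup}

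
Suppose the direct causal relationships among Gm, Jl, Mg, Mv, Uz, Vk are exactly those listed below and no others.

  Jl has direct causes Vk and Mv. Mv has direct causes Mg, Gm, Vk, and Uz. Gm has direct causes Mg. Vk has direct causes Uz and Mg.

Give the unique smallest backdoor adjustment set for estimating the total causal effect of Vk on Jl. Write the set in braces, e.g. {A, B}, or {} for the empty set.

Variables eligible for adjustment (non-descendants of Vk, excluding Vk and Jl): {Gm, Mg, Uz}.
Backdoor paths from Vk to Jl:
  P1: Vk <- Mg -> Gm -> Mv -> Jl
  P2: Vk <- Mg -> Mv -> Jl
  P3: Vk <- Uz -> Mv -> Jl
The empty set is not sufficient: P1 (Vk <- Mg -> Gm -> Mv -> Jl) has no collider blocking it and no conditioned non-collider, so it is open.
Try {Mg, Uz}:
  P1: blocked at fork node Mg ∈ conditioning set.
  P2: blocked at fork node Mg ∈ conditioning set.
  P3: blocked at fork node Uz ∈ conditioning set.
{Mg, Uz} contains no descendant of Vk and blocks every backdoor path.
Every element of {Mg, Uz} is needed (dropping Mg leaves P1 open; dropping Uz leaves P3 open), so no proper subset is valid.
Among all size-2 subsets of the eligible variables, only {Mg, Uz} blocks every backdoor path, so it is the unique smallest valid adjustment set.

{Mg, Uz}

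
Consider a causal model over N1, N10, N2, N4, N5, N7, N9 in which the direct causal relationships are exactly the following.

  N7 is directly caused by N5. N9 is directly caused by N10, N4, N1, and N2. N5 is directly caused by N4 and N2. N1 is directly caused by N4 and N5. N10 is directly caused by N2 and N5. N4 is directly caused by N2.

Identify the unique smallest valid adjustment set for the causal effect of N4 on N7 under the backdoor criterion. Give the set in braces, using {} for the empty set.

Variables eligible for adjustment (non-descendants of N4, excluding N4 and N7): {N2}.
Backdoor paths from N4 to N7:
  P1: N4 <- N2 -> N5 -> N7
  P2: N4 <- N2 -> N10 <- N5 -> N7
  P3: N4 <- N2 -> N10 -> N9 <- N1 <- N5 -> N7
  P4: N4 <- N2 -> N9 <- N1 <- N5 -> N7
  P5: N4 <- N2 -> N9 <- N10 <- N5 -> N7
The empty set is not sufficient: P1 (N4 <- N2 -> N5 -> N7) has no collider blocking it and no conditioned non-collider, so it is open.
Try {N2}:
  P1: blocked at fork node N2 ∈ conditioning set.
  P2: blocked at fork node N2 ∈ conditioning set.
  P3: blocked at fork node N2 ∈ conditioning set.
  P4: blocked at fork node N2 ∈ conditioning set.
  P5: blocked at fork node N2 ∈ conditioning set.
{N2} contains no descendant of N4 and blocks every backdoor path.
{N2} is the unique smallest valid adjustment set.

{N2}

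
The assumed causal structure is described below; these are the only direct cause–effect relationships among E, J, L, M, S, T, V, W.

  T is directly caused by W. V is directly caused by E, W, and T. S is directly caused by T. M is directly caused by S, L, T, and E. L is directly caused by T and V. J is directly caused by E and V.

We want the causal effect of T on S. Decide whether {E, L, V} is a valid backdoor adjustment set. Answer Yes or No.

No

Backdoor paths from T to S (paths whose first edge points into T):
  P1: T <- W -> V <- E -> M <- S
  P2: T <- W -> V -> J <- E -> M <- S
  P3: T <- W -> V -> L -> M <- S
Condition 1 (no descendant of T in the set): FAILS — L and V are descendants of T.
Condition 2 (every backdoor path blocked by {E, L, V}):
  P1: blocked at fork node E ∈ conditioning set.
  P2: blocked at chain node V ∈ conditioning set.
  P3: blocked at chain node V ∈ conditioning set.
{E, L, V} does not satisfy the backdoor criterion.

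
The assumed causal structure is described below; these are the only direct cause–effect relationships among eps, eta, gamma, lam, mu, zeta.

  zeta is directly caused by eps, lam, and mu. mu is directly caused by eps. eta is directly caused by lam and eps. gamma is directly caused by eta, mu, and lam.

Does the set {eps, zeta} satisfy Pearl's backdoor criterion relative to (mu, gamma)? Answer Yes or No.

Backdoor paths from mu to gamma (paths whose first edge points into mu):
  P1: mu <- eps -> eta <- lam -> gamma
  P2: mu <- eps -> eta -> gamma
  P3: mu <- eps -> zeta <- lam -> eta -> gamma
  P4: mu <- eps -> zeta <- lam -> gamma
Condition 1 (no descendant of mu in the set): FAILS — zeta is a descendant of mu.
Condition 2 (every backdoor path blocked by {eps, zeta}):
  P1: blocked at fork node eps ∈ conditioning set.
  P2: blocked at fork node eps ∈ conditioning set.
  P3: blocked at fork node eps ∈ conditioning set.
  P4: blocked at fork node eps ∈ conditioning set.
{eps, zeta} does not satisfy the backdoor criterion.

No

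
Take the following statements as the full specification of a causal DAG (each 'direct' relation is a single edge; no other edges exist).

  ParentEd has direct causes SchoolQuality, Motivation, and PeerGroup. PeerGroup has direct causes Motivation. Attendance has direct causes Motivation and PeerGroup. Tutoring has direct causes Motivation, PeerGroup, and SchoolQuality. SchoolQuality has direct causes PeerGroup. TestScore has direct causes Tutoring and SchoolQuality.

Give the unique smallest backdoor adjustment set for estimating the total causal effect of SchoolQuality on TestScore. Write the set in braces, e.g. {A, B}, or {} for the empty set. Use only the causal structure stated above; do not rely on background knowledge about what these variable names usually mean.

{PeerGroup}

Variables eligible for adjustment (non-descendants of SchoolQuality, excluding SchoolQuality and TestScore): {Attendance, Motivation, PeerGroup}.
Backdoor paths from SchoolQuality to TestScore:
  P1: SchoolQuality <- PeerGroup <- Motivation -> Tutoring -> TestScore
  P2: SchoolQuality <- PeerGroup -> Tutoring -> TestScore
  P3: SchoolQuality <- PeerGroup -> ParentEd <- Motivation -> Tutoring -> TestScore
  P4: SchoolQuality <- PeerGroup -> Attendance <- Motivation -> Tutoring -> TestScore
The empty set is not sufficient: P1 (SchoolQuality <- PeerGroup <- Motivation -> Tutoring -> TestScore) has no collider blocking it and no conditioned non-collider, so it is open.
Try {PeerGroup}:
  P1: blocked at chain node PeerGroup ∈ conditioning set.
  P2: blocked at fork node PeerGroup ∈ conditioning set.
  P3: blocked at fork node PeerGroup ∈ conditioning set.
  P4: blocked at fork node PeerGroup ∈ conditioning set.
{PeerGroup} contains no descendant of SchoolQuality and blocks every backdoor path.
No other singleton works — e.g. {Motivation} leaves P2 open — so {PeerGroup} is the unique smallest valid adjustment set.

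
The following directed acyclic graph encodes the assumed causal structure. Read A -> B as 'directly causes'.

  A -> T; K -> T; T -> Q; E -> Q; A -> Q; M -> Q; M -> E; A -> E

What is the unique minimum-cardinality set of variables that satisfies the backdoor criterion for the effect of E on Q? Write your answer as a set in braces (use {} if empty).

{A, M}

Variables eligible for adjustment (non-descendants of E, excluding E and Q): {A, K, M, T}.
Backdoor paths from E to Q:
  P1: E <- M -> Q
  P2: E <- A -> T -> Q
  P3: E <- A -> Q
The empty set is not sufficient: P1 (E <- M -> Q) has no collider blocking it and no conditioned non-collider, so it is open.
Try {A, M}:
  P1: blocked at fork node M ∈ conditioning set.
  P2: blocked at fork node A ∈ conditioning set.
  P3: blocked at fork node A ∈ conditioning set.
{A, M} contains no descendant of E and blocks every backdoor path.
Every element of {A, M} is needed (dropping A leaves P2 open; dropping M leaves P1 open), so no proper subset is valid.
Among all size-2 subsets of the eligible variables, only {A, M} blocks every backdoor path, so it is the unique smallest valid adjustment set.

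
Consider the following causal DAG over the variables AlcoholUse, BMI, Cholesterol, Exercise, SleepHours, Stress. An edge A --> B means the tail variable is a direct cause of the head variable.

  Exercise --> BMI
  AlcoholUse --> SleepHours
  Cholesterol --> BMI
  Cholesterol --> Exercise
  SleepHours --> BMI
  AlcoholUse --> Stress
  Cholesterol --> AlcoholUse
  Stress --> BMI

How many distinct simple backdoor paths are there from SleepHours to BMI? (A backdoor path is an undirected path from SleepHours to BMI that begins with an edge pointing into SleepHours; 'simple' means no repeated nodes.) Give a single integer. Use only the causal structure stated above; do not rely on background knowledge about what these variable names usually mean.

3

A backdoor path from SleepHours to BMI is any simple undirected path whose first edge points into SleepHours (i.e. leaves SleepHours via a parent).
Parents of SleepHours: {AlcoholUse}.
Enumerating:
  P1: SleepHours <- AlcoholUse <- Cholesterol -> Exercise -> BMI
  P2: SleepHours <- AlcoholUse <- Cholesterol -> BMI
  P3: SleepHours <- AlcoholUse -> Stress -> BMI
That exhausts the simple backdoor paths. Count: 3.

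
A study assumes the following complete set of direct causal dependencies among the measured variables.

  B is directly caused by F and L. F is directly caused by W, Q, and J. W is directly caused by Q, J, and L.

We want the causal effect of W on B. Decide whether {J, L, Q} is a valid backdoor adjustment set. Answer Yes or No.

Backdoor paths from W to B (paths whose first edge points into W):
  P1: W <- L -> B
  P2: W <- J -> F -> B
  P3: W <- Q -> F -> B
Condition 1 (no descendant of W in the set): holds — descendants of W are {B, F}; none are in {J, L, Q}.
Condition 2 (every backdoor path blocked by {J, L, Q}):
  P1: blocked at fork node L ∈ conditioning set.
  P2: blocked at fork node J ∈ conditioning set.
  P3: blocked at fork node Q ∈ conditioning set.
{J, L, Q} satisfies the backdoor criterion.

Yes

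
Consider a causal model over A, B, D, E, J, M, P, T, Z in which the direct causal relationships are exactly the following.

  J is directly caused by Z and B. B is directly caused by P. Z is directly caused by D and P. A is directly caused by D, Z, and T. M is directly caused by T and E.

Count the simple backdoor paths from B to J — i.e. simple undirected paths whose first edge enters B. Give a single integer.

1

A backdoor path from B to J is any simple undirected path whose first edge points into B (i.e. leaves B via a parent).
Parents of B: {P}.
Enumerating:
  P1: B <- P -> Z -> J
That exhausts the simple backdoor paths. Count: 1.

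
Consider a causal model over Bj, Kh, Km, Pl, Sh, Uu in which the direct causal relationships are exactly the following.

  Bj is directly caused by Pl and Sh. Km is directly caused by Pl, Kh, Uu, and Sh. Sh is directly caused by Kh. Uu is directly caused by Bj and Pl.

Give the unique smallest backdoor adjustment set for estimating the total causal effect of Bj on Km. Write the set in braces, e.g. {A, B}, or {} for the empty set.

Variables eligible for adjustment (non-descendants of Bj, excluding Bj and Km): {Kh, Pl, Sh}.
Backdoor paths from Bj to Km:
  P1: Bj <- Pl -> Uu -> Km
  P2: Bj <- Pl -> Km
  P3: Bj <- Sh <- Kh -> Km
  P4: Bj <- Sh -> Km
The empty set is not sufficient: P1 (Bj <- Pl -> Uu -> Km) has no collider blocking it and no conditioned non-collider, so it is open.
Try {Pl, Sh}:
  P1: blocked at fork node Pl ∈ conditioning set.
  P2: blocked at fork node Pl ∈ conditioning set.
  P3: blocked at chain node Sh ∈ conditioning set.
  P4: blocked at fork node Sh ∈ conditioning set.
{Pl, Sh} contains no descendant of Bj and blocks every backdoor path.
Every element of {Pl, Sh} is needed (dropping Pl leaves P1 open; dropping Sh leaves P3 open), so no proper subset is valid.
Among all size-2 subsets of the eligible variables, only {Pl, Sh} blocks every backdoor path, so it is the unique smallest valid adjustment set.

{Pl, Sh}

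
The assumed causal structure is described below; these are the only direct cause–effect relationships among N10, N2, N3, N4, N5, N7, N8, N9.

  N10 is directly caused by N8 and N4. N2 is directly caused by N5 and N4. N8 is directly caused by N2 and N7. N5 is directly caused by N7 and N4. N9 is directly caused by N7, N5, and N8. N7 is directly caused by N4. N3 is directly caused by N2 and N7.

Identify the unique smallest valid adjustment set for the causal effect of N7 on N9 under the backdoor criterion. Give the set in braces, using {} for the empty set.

{N4}

Variables eligible for adjustment (non-descendants of N7, excluding N7 and N9): {N4}.
Backdoor paths from N7 to N9:
  P1: N7 <- N4 -> N5 -> N2 -> N8 -> N9
  P2: N7 <- N4 -> N5 -> N9
  P3: N7 <- N4 -> N2 <- N5 -> N9
  P4: N7 <- N4 -> N2 -> N8 -> N9
  P5: N7 <- N4 -> N10 <- N8 <- N2 <- N5 -> N9
  P6: N7 <- N4 -> N10 <- N8 -> N9
The empty set is not sufficient: P1 (N7 <- N4 -> N5 -> N2 -> N8 -> N9) has no collider blocking it and no conditioned non-collider, so it is open.
Try {N4}:
  P1: blocked at fork node N4 ∈ conditioning set.
  P2: blocked at fork node N4 ∈ conditioning set.
  P3: blocked at fork node N4 ∈ conditioning set.
  P4: blocked at fork node N4 ∈ conditioning set.
  P5: blocked at fork node N4 ∈ conditioning set.
  P6: blocked at fork node N4 ∈ conditioning set.
{N4} contains no descendant of N7 and blocks every backdoor path.
{N4} is the unique smallest valid adjustment set.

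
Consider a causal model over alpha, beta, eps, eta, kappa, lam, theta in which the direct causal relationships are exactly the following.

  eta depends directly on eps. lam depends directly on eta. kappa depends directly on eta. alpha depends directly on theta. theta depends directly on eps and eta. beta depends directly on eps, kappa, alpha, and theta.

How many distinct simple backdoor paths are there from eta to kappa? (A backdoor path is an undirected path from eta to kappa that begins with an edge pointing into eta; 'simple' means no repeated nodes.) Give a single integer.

3

A backdoor path from eta to kappa is any simple undirected path whose first edge points into eta (i.e. leaves eta via a parent).
Parents of eta: {eps}.
Enumerating:
  P1: eta <- eps -> theta -> alpha -> beta <- kappa
  P2: eta <- eps -> theta -> beta <- kappa
  P3: eta <- eps -> beta <- kappa
That exhausts the simple backdoor paths. Count: 3.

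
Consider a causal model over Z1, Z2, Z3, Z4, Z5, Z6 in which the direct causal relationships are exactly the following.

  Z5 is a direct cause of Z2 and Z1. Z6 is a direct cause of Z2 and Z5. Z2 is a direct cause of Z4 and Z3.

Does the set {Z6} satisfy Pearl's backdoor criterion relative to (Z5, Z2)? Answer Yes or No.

Backdoor paths from Z5 to Z2 (paths whose first edge points into Z5):
  P1: Z5 <- Z6 -> Z2
Condition 1 (no descendant of Z5 in the set): holds — descendants of Z5 are {Z1, Z2, Z3, Z4}; none are in {Z6}.
Condition 2 (every backdoor path blocked by {Z6}):
  P1: blocked at fork node Z6 ∈ conditioning set.
{Z6} satisfies the backdoor criterion.

Yes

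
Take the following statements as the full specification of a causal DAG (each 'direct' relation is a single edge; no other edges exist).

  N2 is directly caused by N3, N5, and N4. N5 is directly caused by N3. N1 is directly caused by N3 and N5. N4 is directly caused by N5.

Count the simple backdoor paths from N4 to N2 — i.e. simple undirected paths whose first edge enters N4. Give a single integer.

3

A backdoor path from N4 to N2 is any simple undirected path whose first edge points into N4 (i.e. leaves N4 via a parent).
Parents of N4: {N5}.
Enumerating:
  P1: N4 <- N5 <- N3 -> N2
  P2: N4 <- N5 -> N1 <- N3 -> N2
  P3: N4 <- N5 -> N2
That exhausts the simple backdoor paths. Count: 3.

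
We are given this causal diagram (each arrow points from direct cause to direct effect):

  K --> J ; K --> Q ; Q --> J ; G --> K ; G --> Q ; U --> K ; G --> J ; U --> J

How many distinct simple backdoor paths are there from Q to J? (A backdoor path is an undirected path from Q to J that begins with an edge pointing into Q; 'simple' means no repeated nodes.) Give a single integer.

6

A backdoor path from Q to J is any simple undirected path whose first edge points into Q (i.e. leaves Q via a parent).
Parents of Q: {G, K}.
Enumerating:
  P1: Q <- G -> K <- U -> J
  P2: Q <- G -> K -> J
  P3: Q <- G -> J
  P4: Q <- K <- U -> J
  P5: Q <- K <- G -> J
  P6: Q <- K -> J
That exhausts the simple backdoor paths. Count: 6.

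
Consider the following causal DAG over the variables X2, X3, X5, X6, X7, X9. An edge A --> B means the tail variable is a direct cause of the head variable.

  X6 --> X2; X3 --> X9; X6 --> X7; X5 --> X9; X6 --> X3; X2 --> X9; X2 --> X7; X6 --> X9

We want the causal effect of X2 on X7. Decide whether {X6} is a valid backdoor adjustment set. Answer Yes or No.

Backdoor paths from X2 to X7 (paths whose first edge points into X2):
  P1: X2 <- X6 -> X7
Condition 1 (no descendant of X2 in the set): holds — descendants of X2 are {X7, X9}; none are in {X6}.
Condition 2 (every backdoor path blocked by {X6}):
  P1: blocked at fork node X6 ∈ conditioning set.
{X6} satisfies the backdoor criterion.

Yes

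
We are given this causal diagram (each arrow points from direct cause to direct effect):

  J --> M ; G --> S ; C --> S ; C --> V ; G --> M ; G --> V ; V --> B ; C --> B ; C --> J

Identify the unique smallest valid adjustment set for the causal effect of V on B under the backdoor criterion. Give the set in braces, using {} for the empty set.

Variables eligible for adjustment (non-descendants of V, excluding V and B): {C, G, J, M, S}.
Backdoor paths from V to B:
  P1: V <- C -> B
  P2: V <- G -> M <- J <- C -> B
  P3: V <- G -> S <- C -> B
The empty set is not sufficient: P1 (V <- C -> B) has no collider blocking it and no conditioned non-collider, so it is open.
Try {C}:
  P1: blocked at fork node C ∈ conditioning set.
  P2: blocked at collider M (neither it nor any descendant is in the conditioning set).
  P3: blocked at collider S (neither it nor any descendant is in the conditioning set).
{C} contains no descendant of V and blocks every backdoor path.
No other singleton works — e.g. {G} leaves P1 open — so {C} is the unique smallest valid adjustment set.

{C}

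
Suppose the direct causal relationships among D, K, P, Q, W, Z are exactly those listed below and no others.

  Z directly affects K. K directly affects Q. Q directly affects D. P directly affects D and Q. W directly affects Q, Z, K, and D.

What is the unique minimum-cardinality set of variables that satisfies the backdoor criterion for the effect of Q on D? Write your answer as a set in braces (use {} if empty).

{P, W}

Variables eligible for adjustment (non-descendants of Q, excluding Q and D): {K, P, W, Z}.
Backdoor paths from Q to D:
  P1: Q <- W -> D
  P2: Q <- P -> D
  P3: Q <- K <- W -> D
  P4: Q <- K <- Z <- W -> D
The empty set is not sufficient: P1 (Q <- W -> D) has no collider blocking it and no conditioned non-collider, so it is open.
Try {P, W}:
  P1: blocked at fork node W ∈ conditioning set.
  P2: blocked at fork node P ∈ conditioning set.
  P3: blocked at fork node W ∈ conditioning set.
  P4: blocked at fork node W ∈ conditioning set.
{P, W} contains no descendant of Q and blocks every backdoor path.
Every element of {P, W} is needed (dropping P leaves P2 open; dropping W leaves P1 open), so no proper subset is valid.
Among all size-2 subsets of the eligible variables, only {P, W} blocks every backdoor path, so it is the unique smallest valid adjustment set.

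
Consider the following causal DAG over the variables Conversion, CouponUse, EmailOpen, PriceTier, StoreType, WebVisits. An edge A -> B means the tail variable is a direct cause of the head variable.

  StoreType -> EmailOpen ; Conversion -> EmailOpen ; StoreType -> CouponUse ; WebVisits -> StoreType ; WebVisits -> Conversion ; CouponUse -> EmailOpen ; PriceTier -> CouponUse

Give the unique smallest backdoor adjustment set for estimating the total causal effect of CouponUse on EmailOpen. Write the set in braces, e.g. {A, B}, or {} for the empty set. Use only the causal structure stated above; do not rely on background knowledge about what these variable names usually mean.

Variables eligible for adjustment (non-descendants of CouponUse, excluding CouponUse and EmailOpen): {Conversion, PriceTier, StoreType, WebVisits}.
Backdoor paths from CouponUse to EmailOpen:
  P1: CouponUse <- StoreType <- WebVisits -> Conversion -> EmailOpen
  P2: CouponUse <- StoreType -> EmailOpen
The empty set is not sufficient: P1 (CouponUse <- StoreType <- WebVisits -> Conversion -> EmailOpen) has no collider blocking it and no conditioned non-collider, so it is open.
Try {StoreType}:
  P1: blocked at chain node StoreType ∈ conditioning set.
  P2: blocked at fork node StoreType ∈ conditioning set.
{StoreType} contains no descendant of CouponUse and blocks every backdoor path.
No other singleton works — e.g. {PriceTier} leaves P1 open — so {StoreType} is the unique smallest valid adjustment set.

{StoreType}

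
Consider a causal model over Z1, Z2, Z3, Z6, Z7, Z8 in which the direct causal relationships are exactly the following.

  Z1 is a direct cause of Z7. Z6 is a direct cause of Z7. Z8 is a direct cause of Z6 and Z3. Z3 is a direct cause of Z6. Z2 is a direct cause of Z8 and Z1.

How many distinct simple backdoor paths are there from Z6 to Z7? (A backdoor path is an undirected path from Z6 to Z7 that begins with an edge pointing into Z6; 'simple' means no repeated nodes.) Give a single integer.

A backdoor path from Z6 to Z7 is any simple undirected path whose first edge points into Z6 (i.e. leaves Z6 via a parent).
Parents of Z6: {Z3, Z8}.
Enumerating:
  P1: Z6 <- Z8 <- Z2 -> Z1 -> Z7
  P2: Z6 <- Z3 <- Z8 <- Z2 -> Z1 -> Z7
That exhausts the simple backdoor paths. Count: 2.

2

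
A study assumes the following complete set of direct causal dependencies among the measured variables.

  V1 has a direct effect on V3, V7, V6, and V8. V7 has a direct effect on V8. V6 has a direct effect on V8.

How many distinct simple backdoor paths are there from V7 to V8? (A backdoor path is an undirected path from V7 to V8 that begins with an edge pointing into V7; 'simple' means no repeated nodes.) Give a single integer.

2

A backdoor path from V7 to V8 is any simple undirected path whose first edge points into V7 (i.e. leaves V7 via a parent).
Parents of V7: {V1}.
Enumerating:
  P1: V7 <- V1 -> V6 -> V8
  P2: V7 <- V1 -> V8
That exhausts the simple backdoor paths. Count: 2.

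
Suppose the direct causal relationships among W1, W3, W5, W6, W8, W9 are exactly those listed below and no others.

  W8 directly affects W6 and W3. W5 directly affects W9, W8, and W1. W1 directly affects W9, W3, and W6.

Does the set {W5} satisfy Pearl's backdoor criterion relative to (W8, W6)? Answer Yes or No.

Backdoor paths from W8 to W6 (paths whose first edge points into W8):
  P1: W8 <- W5 -> W1 -> W6
  P2: W8 <- W5 -> W9 <- W1 -> W6
Condition 1 (no descendant of W8 in the set): holds — descendants of W8 are {W3, W6}; none are in {W5}.
Condition 2 (every backdoor path blocked by {W5}):
  P1: blocked at fork node W5 ∈ conditioning set.
  P2: blocked at fork node W5 ∈ conditioning set.
{W5} satisfies the backdoor criterion.

Yes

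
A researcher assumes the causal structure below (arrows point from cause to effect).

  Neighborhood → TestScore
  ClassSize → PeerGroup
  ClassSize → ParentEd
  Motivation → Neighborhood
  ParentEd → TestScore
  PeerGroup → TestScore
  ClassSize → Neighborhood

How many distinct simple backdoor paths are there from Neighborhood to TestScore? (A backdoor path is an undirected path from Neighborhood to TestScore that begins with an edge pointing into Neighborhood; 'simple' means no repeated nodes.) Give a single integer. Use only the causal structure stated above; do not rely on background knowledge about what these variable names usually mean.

A backdoor path from Neighborhood to TestScore is any simple undirected path whose first edge points into Neighborhood (i.e. leaves Neighborhood via a parent).
Parents of Neighborhood: {ClassSize, Motivation}.
Enumerating:
  P1: Neighborhood <- ClassSize -> ParentEd -> TestScore
  P2: Neighborhood <- ClassSize -> PeerGroup -> TestScore
That exhausts the simple backdoor paths. Count: 2.

2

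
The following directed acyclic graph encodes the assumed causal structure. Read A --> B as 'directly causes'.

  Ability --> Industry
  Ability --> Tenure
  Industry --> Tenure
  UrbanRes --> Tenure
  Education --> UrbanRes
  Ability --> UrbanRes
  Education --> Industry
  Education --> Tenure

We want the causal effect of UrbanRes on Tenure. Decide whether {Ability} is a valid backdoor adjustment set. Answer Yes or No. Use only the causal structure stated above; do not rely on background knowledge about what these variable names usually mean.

No

Backdoor paths from UrbanRes to Tenure (paths whose first edge points into UrbanRes):
  P1: UrbanRes <- Ability -> Industry <- Education -> Tenure
  P2: UrbanRes <- Ability -> Industry -> Tenure
  P3: UrbanRes <- Ability -> Tenure
  P4: UrbanRes <- Education -> Industry <- Ability -> Tenure
  P5: UrbanRes <- Education -> Industry -> Tenure
  P6: UrbanRes <- Education -> Tenure
Condition 1 (no descendant of UrbanRes in the set): holds — descendants of UrbanRes are {Tenure}; none are in {Ability}.
Condition 2 (every backdoor path blocked by {Ability}):
  P1: blocked at fork node Ability ∈ conditioning set.
  P2: blocked at fork node Ability ∈ conditioning set.
  P3: blocked at fork node Ability ∈ conditioning set.
  P4: blocked at collider Industry (neither it nor any descendant is in the conditioning set).
  P5: open — no interior node is in the conditioning set.
  P6: open — no interior node is in the conditioning set.
{Ability} does not satisfy the backdoor criterion.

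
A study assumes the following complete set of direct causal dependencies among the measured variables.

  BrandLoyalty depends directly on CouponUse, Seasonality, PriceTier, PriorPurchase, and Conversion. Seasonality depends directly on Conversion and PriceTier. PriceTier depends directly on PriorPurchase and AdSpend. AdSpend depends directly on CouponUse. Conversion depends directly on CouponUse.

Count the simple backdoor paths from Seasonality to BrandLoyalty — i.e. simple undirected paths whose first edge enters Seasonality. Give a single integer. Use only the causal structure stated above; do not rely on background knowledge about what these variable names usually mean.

8

A backdoor path from Seasonality to BrandLoyalty is any simple undirected path whose first edge points into Seasonality (i.e. leaves Seasonality via a parent).
Parents of Seasonality: {Conversion, PriceTier}.
Enumerating:
  P1: Seasonality <- Conversion <- CouponUse -> AdSpend -> PriceTier <- PriorPurchase -> BrandLoyalty
  P2: Seasonality <- Conversion <- CouponUse -> AdSpend -> PriceTier -> BrandLoyalty
  P3: Seasonality <- Conversion <- CouponUse -> BrandLoyalty
  P4: Seasonality <- Conversion -> BrandLoyalty
  P5: Seasonality <- PriceTier <- PriorPurchase -> BrandLoyalty
  P6: Seasonality <- PriceTier <- AdSpend <- CouponUse -> Conversion -> BrandLoyalty
  P7: Seasonality <- PriceTier <- AdSpend <- CouponUse -> BrandLoyalty
  P8: Seasonality <- PriceTier -> BrandLoyalty
That exhausts the simple backdoor paths. Count: 8.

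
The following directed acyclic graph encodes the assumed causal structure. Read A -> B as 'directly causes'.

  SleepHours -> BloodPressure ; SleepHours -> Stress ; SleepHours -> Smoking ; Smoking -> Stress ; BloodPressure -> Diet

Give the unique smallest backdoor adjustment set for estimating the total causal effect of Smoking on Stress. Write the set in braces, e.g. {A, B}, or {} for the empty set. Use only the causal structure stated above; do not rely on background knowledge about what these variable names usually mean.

Variables eligible for adjustment (non-descendants of Smoking, excluding Smoking and Stress): {BloodPressure, Diet, SleepHours}.
Backdoor paths from Smoking to Stress:
  P1: Smoking <- SleepHours -> Stress
The empty set is not sufficient: P1 (Smoking <- SleepHours -> Stress) has no collider blocking it and no conditioned non-collider, so it is open.
Try {SleepHours}:
  P1: blocked at fork node SleepHours ∈ conditioning set.
{SleepHours} contains no descendant of Smoking and blocks every backdoor path.
No other singleton works — e.g. {BloodPressure} leaves P1 open — so {SleepHours} is the unique smallest valid adjustment set.

{SleepHours}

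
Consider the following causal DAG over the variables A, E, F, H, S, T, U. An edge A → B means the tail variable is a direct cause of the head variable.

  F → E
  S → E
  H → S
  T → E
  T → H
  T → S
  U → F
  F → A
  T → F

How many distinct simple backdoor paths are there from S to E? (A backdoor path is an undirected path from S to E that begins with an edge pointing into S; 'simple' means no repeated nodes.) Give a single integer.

A backdoor path from S to E is any simple undirected path whose first edge points into S (i.e. leaves S via a parent).
Parents of S: {H, T}.
Enumerating:
  P1: S <- T -> F -> E
  P2: S <- T -> E
  P3: S <- H <- T -> F -> E
  P4: S <- H <- T -> E
That exhausts the simple backdoor paths. Count: 4.

4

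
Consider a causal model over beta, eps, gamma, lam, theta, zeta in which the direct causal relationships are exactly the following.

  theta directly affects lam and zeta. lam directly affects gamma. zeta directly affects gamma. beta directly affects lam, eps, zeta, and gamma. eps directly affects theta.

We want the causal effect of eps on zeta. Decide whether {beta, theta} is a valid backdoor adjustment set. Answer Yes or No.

No

Backdoor paths from eps to zeta (paths whose first edge points into eps):
  P1: eps <- beta -> zeta
  P2: eps <- beta -> lam <- theta -> zeta
  P3: eps <- beta -> lam -> gamma <- zeta
  P4: eps <- beta -> gamma <- zeta
  P5: eps <- beta -> gamma <- lam <- theta -> zeta
Condition 1 (no descendant of eps in the set): FAILS — theta is a descendant of eps.
Condition 2 (every backdoor path blocked by {beta, theta}):
  P1: blocked at fork node beta ∈ conditioning set.
  P2: blocked at fork node beta ∈ conditioning set.
  P3: blocked at fork node beta ∈ conditioning set.
  P4: blocked at fork node beta ∈ conditioning set.
  P5: blocked at fork node beta ∈ conditioning set.
{beta, theta} does not satisfy the backdoor criterion.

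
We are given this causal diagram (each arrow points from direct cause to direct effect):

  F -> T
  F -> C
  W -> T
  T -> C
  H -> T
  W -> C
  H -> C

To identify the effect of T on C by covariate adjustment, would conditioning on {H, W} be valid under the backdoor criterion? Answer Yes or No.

Backdoor paths from T to C (paths whose first edge points into T):
  P1: T <- F -> C
  P2: T <- H -> C
  P3: T <- W -> C
Condition 1 (no descendant of T in the set): holds — descendants of T are {C}; none are in {H, W}.
Condition 2 (every backdoor path blocked by {H, W}):
  P1: open — no interior node is in the conditioning set.
  P2: blocked at fork node H ∈ conditioning set.
  P3: blocked at fork node W ∈ conditioning set.
{H, W} does not satisfy the backdoor criterion.

No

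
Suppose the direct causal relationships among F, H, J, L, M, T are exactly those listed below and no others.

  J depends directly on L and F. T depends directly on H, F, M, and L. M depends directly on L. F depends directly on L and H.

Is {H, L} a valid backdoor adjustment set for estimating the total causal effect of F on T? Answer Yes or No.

Backdoor paths from F to T (paths whose first edge points into F):
  P1: F <- H -> T
  P2: F <- L -> M -> T
  P3: F <- L -> T
Condition 1 (no descendant of F in the set): holds — descendants of F are {J, T}; none are in {H, L}.
Condition 2 (every backdoor path blocked by {H, L}):
  P1: blocked at fork node H ∈ conditioning set.
  P2: blocked at fork node L ∈ conditioning set.
  P3: blocked at fork node L ∈ conditioning set.
{H, L} satisfies the backdoor criterion.

Yes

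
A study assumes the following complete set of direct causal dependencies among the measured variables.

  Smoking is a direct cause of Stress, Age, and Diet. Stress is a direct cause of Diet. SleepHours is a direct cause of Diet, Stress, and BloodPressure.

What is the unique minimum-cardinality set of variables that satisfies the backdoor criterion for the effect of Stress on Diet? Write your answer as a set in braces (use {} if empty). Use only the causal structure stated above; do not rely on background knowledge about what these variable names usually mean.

Variables eligible for adjustment (non-descendants of Stress, excluding Stress and Diet): {Age, BloodPressure, SleepHours, Smoking}.
Backdoor paths from Stress to Diet:
  P1: Stress <- SleepHours -> Diet
  P2: Stress <- Smoking -> Diet
The empty set is not sufficient: P1 (Stress <- SleepHours -> Diet) has no collider blocking it and no conditioned non-collider, so it is open.
Try {SleepHours, Smoking}:
  P1: blocked at fork node SleepHours ∈ conditioning set.
  P2: blocked at fork node Smoking ∈ conditioning set.
{SleepHours, Smoking} contains no descendant of Stress and blocks every backdoor path.
Every element of {SleepHours, Smoking} is needed (dropping SleepHours leaves P1 open; dropping Smoking leaves P2 open), so no proper subset is valid.
Among all size-2 subsets of the eligible variables, only {SleepHours, Smoking} blocks every backdoor path, so it is the unique smallest valid adjustment set.

{SleepHours, Smoking}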